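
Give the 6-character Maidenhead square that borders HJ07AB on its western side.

GJ97xb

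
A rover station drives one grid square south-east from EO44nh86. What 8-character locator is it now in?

Longitude extended square 8; +1 → 9.
Latitude extended square 6; −1 → 5.

EO44nh95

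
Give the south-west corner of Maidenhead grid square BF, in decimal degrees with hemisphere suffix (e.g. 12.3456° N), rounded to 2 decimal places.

40.00° S, 160.00° W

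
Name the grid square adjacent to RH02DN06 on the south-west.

Longitude extended square 0; −1 → -1, wraps to 9, carry into subsquare.
Longitude subsquare d = 3; −1 → 2 = c.
Latitude extended square 6; −1 → 5.

RH02cn95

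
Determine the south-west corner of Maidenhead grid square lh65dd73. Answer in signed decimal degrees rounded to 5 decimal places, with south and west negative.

Field L=11, H=7: +11·20° lon, +7·10° lat → SW at lon 40°, lat -20°.
Square 6, 5: +6·2° lon, +5·1° lat → SW at lon 52°, lat -15°.
Subsquare d=3, d=3: +3·0.0833333° lon, +3·0.0416667° lat → SW at lon 52.25°, lat -14.875°.
Extended square 7, 3: +7·0.00833333° lon, +3·0.00416667° lat → SW at lon 52.3083°, lat -14.8625°.
latitude -14.86250, longitude 52.30833.

-14.86250, 52.30833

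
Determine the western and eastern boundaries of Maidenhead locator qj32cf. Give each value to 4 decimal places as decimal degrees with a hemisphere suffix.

146.1667° E, 146.2500° E

Field Q=16, J=9: +16·20° lon, +9·10° lat → SW at lon 140°, lat 0°.
Square 3, 2: +3·2° lon, +2·1° lat → SW at lon 146°, lat 2°.
Subsquare c=2, f=5: +2·0.0833333° lon, +5·0.0416667° lat → SW at lon 146.167°, lat 2.20833°.
Cell spans 0.0833333° lon × 0.0416667° lat.
west 146.1667° E, east 146.2500° E.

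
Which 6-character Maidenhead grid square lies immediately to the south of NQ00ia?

Latitude subsquare a = 0; −1 → -1, wraps to 23 = x, carry into square.
Latitude square 0; −1 → -1, wraps to 9, carry into field.
Latitude field Q = 16; −1 → 15 = P.
The longitude characters are unchanged.

NP09ix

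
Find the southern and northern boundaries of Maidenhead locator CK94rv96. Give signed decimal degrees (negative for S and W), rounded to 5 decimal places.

14.90000, 14.90417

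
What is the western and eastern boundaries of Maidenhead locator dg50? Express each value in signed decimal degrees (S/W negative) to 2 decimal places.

-110.00, -108.00

Field D=3, G=6: +3·20° lon, +6·10° lat → SW at lon -120°, lat -30°.
Square 5, 0: +5·2° lon, +0·1° lat → SW at lon -110°, lat -30°.
Cell spans 2° lon × 1° lat.
west -110.00, east -108.00.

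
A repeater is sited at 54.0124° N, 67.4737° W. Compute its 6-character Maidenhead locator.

FO64ga

Add 180° to longitude and 90° to latitude: 112.5263, 144.0124.
Field: lon ⌊112.5263/20⌋ = 5 → F; lat ⌊144.0124/10⌋ = 14 → O.
Square: lon ⌊12.5263/2⌋ = 6; lat ⌊4.0124/1⌋ = 4.
Subsquare: lon ⌊0.5263/0.0833333⌋ = 6 → g; lat ⌊0.0124/0.0416667⌋ = 0 → a.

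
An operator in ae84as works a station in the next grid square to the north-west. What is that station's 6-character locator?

Longitude subsquare a = 0; −1 → -1, wraps to 23 = x, carry into square.
Longitude square 8; −1 → 7.
Latitude subsquare s = 18; +1 → 19 = t.

AE74xt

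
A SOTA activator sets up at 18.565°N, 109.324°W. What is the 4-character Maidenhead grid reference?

Offset from 180°W / 90°S: lon 70.68°, lat 108.56°.
Field: lon ⌊70.68/20⌋ = 3 → D; lat ⌊108.56/10⌋ = 10 → K.
Square: lon ⌊10.68/2⌋ = 5; lat ⌊8.56/1⌋ = 8.

DK58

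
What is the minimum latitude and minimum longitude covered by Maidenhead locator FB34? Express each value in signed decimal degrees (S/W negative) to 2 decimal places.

-76.00, -74.00

Field F=5, B=1: +5·20° lon, +1·10° lat → SW at lon -80°, lat -80°.
Square 3, 4: +3·2° lon, +4·1° lat → SW at lon -74°, lat -76°.
latitude -76.00, longitude -74.00.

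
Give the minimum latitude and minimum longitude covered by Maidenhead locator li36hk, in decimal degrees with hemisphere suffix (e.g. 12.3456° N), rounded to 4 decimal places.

3.5833° S, 46.5833° E

Field L=11, I=8: +11·20° lon, +8·10° lat → SW at lon 40°, lat -10°.
Square 3, 6: +3·2° lon, +6·1° lat → SW at lon 46°, lat -4°.
Subsquare h=7, k=10: +7·0.0833333° lon, +10·0.0416667° lat → SW at lon 46.5833°, lat -3.58333°.
latitude 3.5833° S, longitude 46.5833° E.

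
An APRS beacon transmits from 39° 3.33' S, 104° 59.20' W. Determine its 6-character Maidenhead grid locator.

DF70mw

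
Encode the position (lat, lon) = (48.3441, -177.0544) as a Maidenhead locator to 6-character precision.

Offset from 180°W / 90°S: lon 2.9456°, lat 138.3441°.
Field (20°×10°, letters A–R): lon ⌊2.9456/20⌋ = 0 → A; lat ⌊138.3441/10⌋ = 13 → N.
Square (2°×1°, digits 0–9): lon ⌊2.9456/2⌋ = 1; lat ⌊8.3441/1⌋ = 8.
Subsquare (5′×2.5′, letters a–x): lon ⌊0.9456/0.0833333⌋ = 11 → l; lat ⌊0.3441/0.0416667⌋ = 8 → i.

AN18li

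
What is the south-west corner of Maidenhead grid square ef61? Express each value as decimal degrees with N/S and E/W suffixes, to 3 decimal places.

Field E=4, F=5: +4·20° lon, +5·10° lat → SW at lon -100°, lat -40°.
Square 6, 1: +6·2° lon, +1·1° lat → SW at lon -88°, lat -39°.
latitude 39.000° S, longitude 88.000° W.

39.000° S, 88.000° W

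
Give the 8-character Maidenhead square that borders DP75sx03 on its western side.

Longitude extended square 0; −1 → -1, wraps to 9, carry into subsquare.
Longitude subsquare s = 18; −1 → 17 = r.
The latitude characters are unchanged.

DP75rx93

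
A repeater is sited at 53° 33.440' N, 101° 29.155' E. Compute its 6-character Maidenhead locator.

OO03rn

Add 180° to longitude and 90° to latitude: 281.4859, 143.5573.
Field: lon ⌊281.4859/20⌋ = 14 → O; lat ⌊143.5573/10⌋ = 14 → O.
Square: lon ⌊1.4859/2⌋ = 0; lat ⌊3.5573/1⌋ = 3.
Subsquare: lon ⌊1.4859/0.0833333⌋ = 17 → r; lat ⌊0.5573/0.0416667⌋ = 13 → n.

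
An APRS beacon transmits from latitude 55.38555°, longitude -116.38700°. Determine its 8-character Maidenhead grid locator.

Offset from 180°W / 90°S: lon 63.61300°, lat 145.38555°.
Field (20°×10°, letters A–R): 63.61300/20 → 3 → D, 145.38555/10 → 14 → O; chars DO.
Square (2°×1°, digits 0–9): 3.61300/2 → 1, 5.38555/1 → 5; chars 15.
Subsquare (5′×2.5′, letters a–x): 1.61300/0.0833333 → 19 → t, 0.38555/0.0416667 → 9 → j; chars tj.
Extended square (30″×15″, digits 0–9): 0.02967/0.00833333 → 3, 0.01055/0.00416667 → 2; chars 32.

DO15tj32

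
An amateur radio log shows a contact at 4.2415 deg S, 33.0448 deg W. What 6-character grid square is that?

HI35ls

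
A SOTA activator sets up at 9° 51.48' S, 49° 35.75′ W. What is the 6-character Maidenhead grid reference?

Offset from 180°W / 90°S: lon 130.4042°, lat 80.1420°.
Field: lon ⌊130.4042/20⌋ = 6 → G; lat ⌊80.1420/10⌋ = 8 → I.
Square: lon ⌊10.4042/2⌋ = 5; lat ⌊0.1420/1⌋ = 0.
Subsquare: lon ⌊0.4042/0.0833333⌋ = 4 → e; lat ⌊0.1420/0.0416667⌋ = 3 → d.

GI50ed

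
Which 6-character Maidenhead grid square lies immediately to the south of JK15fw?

JK15fv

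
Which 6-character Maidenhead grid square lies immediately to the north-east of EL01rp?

Longitude subsquare r = 17; +1 → 18 = s.
Latitude subsquare p = 15; +1 → 16 = q.

EL01sq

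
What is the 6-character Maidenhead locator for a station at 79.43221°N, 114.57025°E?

OQ79gk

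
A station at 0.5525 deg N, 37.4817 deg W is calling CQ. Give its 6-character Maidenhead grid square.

HJ10gn

Shift to the Maidenhead origin (180°W, 90°S): lon 142.5183, lat 90.5525.
Field (20°×10°, letters A–R): 142.5183/20 → 7 → H, 90.5525/10 → 9 → J; chars HJ.
Square (2°×1°, digits 0–9): 2.5183/2 → 1, 0.5525/1 → 0; chars 10.
Subsquare (5′×2.5′, letters a–x): 0.5183/0.0833333 → 6 → g, 0.5525/0.0416667 → 13 → n; chars gn.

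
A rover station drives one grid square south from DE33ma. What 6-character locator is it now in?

DE32mx

Latitude subsquare a = 0; −1 → -1, wraps to 23 = x, carry into square.
Latitude square 3; −1 → 2.
The longitude characters are unchanged.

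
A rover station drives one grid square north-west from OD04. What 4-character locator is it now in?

ND95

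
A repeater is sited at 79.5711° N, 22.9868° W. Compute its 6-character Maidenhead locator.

HQ89mn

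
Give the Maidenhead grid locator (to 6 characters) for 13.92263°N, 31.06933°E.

KK53mw

Shift to the Maidenhead origin (180°W, 90°S): lon 211.0693, lat 103.9226.
Field: lon ⌊211.0693/20⌋ = 10 → K; lat ⌊103.9226/10⌋ = 10 → K.
Square: lon ⌊11.0693/2⌋ = 5; lat ⌊3.9226/1⌋ = 3.
Subsquare: lon ⌊1.0693/0.0833333⌋ = 12 → m; lat ⌊0.9226/0.0416667⌋ = 22 → w.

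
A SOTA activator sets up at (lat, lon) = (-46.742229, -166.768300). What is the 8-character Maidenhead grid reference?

AE63og71

Offset from 180°W / 90°S: lon 13.23170°, lat 43.25777°.
Field: lon ⌊13.23170/20⌋ = 0 → A; lat ⌊43.25777/10⌋ = 4 → E.
Square: lon ⌊13.23170/2⌋ = 6; lat ⌊3.25777/1⌋ = 3.
Subsquare: lon ⌊1.23170/0.0833333⌋ = 14 → o; lat ⌊0.25777/0.0416667⌋ = 6 → g.
Extended square: lon ⌊0.06503/0.00833333⌋ = 7; lat ⌊0.00777/0.00416667⌋ = 1.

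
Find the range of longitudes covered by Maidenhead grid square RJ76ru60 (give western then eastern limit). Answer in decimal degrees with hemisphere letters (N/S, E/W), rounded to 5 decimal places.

175.46667° E, 175.47500° E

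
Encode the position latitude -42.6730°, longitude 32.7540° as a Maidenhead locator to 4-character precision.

Shift to the Maidenhead origin (180°W, 90°S): lon 212.75, lat 47.33.
Field: lon ⌊212.75/20⌋ = 10 → K; lat ⌊47.33/10⌋ = 4 → E.
Square: lon ⌊12.75/2⌋ = 6; lat ⌊7.33/1⌋ = 7.

KE67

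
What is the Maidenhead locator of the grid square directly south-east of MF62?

Longitude square 6; +1 → 7.
Latitude square 2; −1 → 1.

MF71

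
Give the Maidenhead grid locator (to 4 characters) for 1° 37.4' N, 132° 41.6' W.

CJ31

Add 180° to longitude and 90° to latitude: 47.31, 91.62.
Field: 47.31/20 → 2 → C, 91.62/10 → 9 → J; chars CJ.
Square: 7.31/2 → 3, 1.62/1 → 1; chars 31.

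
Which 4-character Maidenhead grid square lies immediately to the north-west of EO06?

DO97

Longitude square 0; −1 → -1, wraps to 9, carry into field.
Longitude field E = 4; −1 → 3 = D.
Latitude square 6; +1 → 7.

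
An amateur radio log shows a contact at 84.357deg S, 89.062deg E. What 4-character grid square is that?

NA45

Shift to the Maidenhead origin (180°W, 90°S): lon 269.06, lat 5.64.
Field: 269.06/20 → 13 → N, 5.64/10 → 0 → A; chars NA.
Square: 9.06/2 → 4, 5.64/1 → 5; chars 45.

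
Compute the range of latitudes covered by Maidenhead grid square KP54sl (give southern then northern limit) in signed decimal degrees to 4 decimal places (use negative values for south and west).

64.4583, 64.5000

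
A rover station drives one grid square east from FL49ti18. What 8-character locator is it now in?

FL49ti28

Longitude extended square 1; +1 → 2.
The latitude characters are unchanged.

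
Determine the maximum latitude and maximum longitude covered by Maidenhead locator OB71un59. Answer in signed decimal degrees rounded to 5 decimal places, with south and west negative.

-78.41667, 115.71667

Field O=14, B=1: +14·20° lon, +1·10° lat → SW at lon 100°, lat -80°.
Square 7, 1: +7·2° lon, +1·1° lat → SW at lon 114°, lat -79°.
Subsquare u=20, n=13: +20·0.0833333° lon, +13·0.0416667° lat → SW at lon 115.667°, lat -78.4583°.
Extended square 5, 9: +5·0.00833333° lon, +9·0.00416667° lat → SW at lon 115.708°, lat -78.4208°.
Cell spans 0.00833333° lon × 0.00416667° lat. NE corner is SW corner plus one full cell.
latitude -78.41667, longitude 115.71667.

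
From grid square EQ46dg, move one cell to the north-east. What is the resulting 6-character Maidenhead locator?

EQ46eh

Longitude subsquare d = 3; +1 → 4 = e.
Latitude subsquare g = 6; +1 → 7 = h.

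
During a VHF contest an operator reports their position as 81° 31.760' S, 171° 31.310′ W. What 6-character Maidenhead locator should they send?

AA48fl

Add 180° to longitude and 90° to latitude: 8.4782, 8.4707.
Field: 8.4782/20 → 0 → A, 8.4707/10 → 0 → A; chars AA.
Square: 8.4782/2 → 4, 8.4707/1 → 8; chars 48.
Subsquare: 0.4782/0.0833333 → 5 → f, 0.4707/0.0416667 → 11 → l; chars fl.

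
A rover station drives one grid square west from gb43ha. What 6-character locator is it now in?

GB43ga

Longitude subsquare h = 7; −1 → 6 = g.
The latitude characters are unchanged.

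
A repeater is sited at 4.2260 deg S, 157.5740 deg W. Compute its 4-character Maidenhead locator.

BI15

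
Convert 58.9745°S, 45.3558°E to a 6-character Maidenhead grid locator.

LD21qa

Offset from 180°W / 90°S: lon 225.3558°, lat 31.0255°.
Field: lon ⌊225.3558/20⌋ = 11 → L; lat ⌊31.0255/10⌋ = 3 → D.
Square: lon ⌊5.3558/2⌋ = 2; lat ⌊1.0255/1⌋ = 1.
Subsquare: lon ⌊1.3558/0.0833333⌋ = 16 → q; lat ⌊0.0255/0.0416667⌋ = 0 → a.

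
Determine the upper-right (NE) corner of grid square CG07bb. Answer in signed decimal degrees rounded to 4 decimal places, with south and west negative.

Field C=2, G=6: +2·20° lon, +6·10° lat → SW at lon -140°, lat -30°.
Square 0, 7: +0·2° lon, +7·1° lat → SW at lon -140°, lat -23°.
Subsquare b=1, b=1: +1·0.0833333° lon, +1·0.0416667° lat → SW at lon -139.917°, lat -22.9583°.
Cell spans 0.0833333° lon × 0.0416667° lat. NE corner is SW corner plus one full cell.
latitude -22.9167, longitude -139.8333.

-22.9167, -139.8333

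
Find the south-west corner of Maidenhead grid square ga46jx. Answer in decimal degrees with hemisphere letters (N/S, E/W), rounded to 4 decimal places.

83.0417° S, 51.2500° W

Field G=6, A=0: +6·20° lon, +0·10° lat → SW at lon -60°, lat -90°.
Square 4, 6: +4·2° lon, +6·1° lat → SW at lon -52°, lat -84°.
Subsquare j=9, x=23: +9·0.0833333° lon, +23·0.0416667° lat → SW at lon -51.25°, lat -83.0417°.
latitude 83.0417° S, longitude 51.2500° W.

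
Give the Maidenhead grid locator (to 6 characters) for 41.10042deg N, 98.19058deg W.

Add 180° to longitude and 90° to latitude: 81.8094, 131.1004.
Field: 81.8094/20 → 4 → E, 131.1004/10 → 13 → N; chars EN.
Square: 1.8094/2 → 0, 1.1004/1 → 1; chars 01.
Subsquare: 1.8094/0.0833333 → 21 → v, 0.1004/0.0416667 → 2 → c; chars vc.

EN01vc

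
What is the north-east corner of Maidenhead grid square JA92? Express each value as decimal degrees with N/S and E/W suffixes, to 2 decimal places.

Field J=9, A=0: +9·20° lon, +0·10° lat → SW at lon 0°, lat -90°.
Square 9, 2: +9·2° lon, +2·1° lat → SW at lon 18°, lat -88°.
Cell spans 2° lon × 1° lat. NE corner is SW corner plus one full cell.
latitude 87.00° S, longitude 20.00° E.

87.00° S, 20.00° E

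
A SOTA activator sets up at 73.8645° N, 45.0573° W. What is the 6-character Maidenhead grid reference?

Shift to the Maidenhead origin (180°W, 90°S): lon 134.9427, lat 163.8645.
Field: 134.9427/20 → 6 → G, 163.8645/10 → 16 → Q; chars GQ.
Square: 14.9427/2 → 7, 3.8645/1 → 3; chars 73.
Subsquare: 0.9427/0.0833333 → 11 → l, 0.8645/0.0416667 → 20 → u; chars lu.

GQ73lu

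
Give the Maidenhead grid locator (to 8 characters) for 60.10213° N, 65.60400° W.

FP70ec74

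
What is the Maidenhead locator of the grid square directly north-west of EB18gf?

Longitude subsquare g = 6; −1 → 5 = f.
Latitude subsquare f = 5; +1 → 6 = g.

EB18fg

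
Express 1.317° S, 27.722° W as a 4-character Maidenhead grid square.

Shift to the Maidenhead origin (180°W, 90°S): lon 152.28, lat 88.68.
Field: 152.28/20 → 7 → H, 88.68/10 → 8 → I; chars HI.
Square: 12.28/2 → 6, 8.68/1 → 8; chars 68.

HI68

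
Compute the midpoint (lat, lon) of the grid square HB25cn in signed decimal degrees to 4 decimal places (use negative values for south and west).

-74.4375, -35.7917

Field H=7, B=1: +7·20° lon, +1·10° lat → SW at lon -40°, lat -80°.
Square 2, 5: +2·2° lon, +5·1° lat → SW at lon -36°, lat -75°.
Subsquare c=2, n=13: +2·0.0833333° lon, +13·0.0416667° lat → SW at lon -35.8333°, lat -74.4583°.
Cell spans 0.0833333° lon × 0.0416667° lat. Centre is SW corner plus half of each.
latitude -74.4375, longitude -35.7917.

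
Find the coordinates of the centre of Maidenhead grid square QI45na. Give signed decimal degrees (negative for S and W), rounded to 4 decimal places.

-4.9792, 149.1250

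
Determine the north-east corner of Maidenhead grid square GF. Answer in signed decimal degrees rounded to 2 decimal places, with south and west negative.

Field G=6, F=5: +6·20° lon, +5·10° lat → SW at lon -60°, lat -40°.
Cell spans 20° lon × 10° lat. NE corner is SW corner plus one full cell.
latitude -30.00, longitude -40.00.

-30.00, -40.00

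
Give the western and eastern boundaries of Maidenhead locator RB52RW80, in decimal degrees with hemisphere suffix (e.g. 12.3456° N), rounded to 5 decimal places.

171.48333° E, 171.49167° E

Field R=17, B=1: +17·20° lon, +1·10° lat → SW at lon 160°, lat -80°.
Square 5, 2: +5·2° lon, +2·1° lat → SW at lon 170°, lat -78°.
Subsquare r=17, w=22: +17·0.0833333° lon, +22·0.0416667° lat → SW at lon 171.417°, lat -77.0833°.
Extended square 8, 0: +8·0.00833333° lon, +0·0.00416667° lat → SW at lon 171.483°, lat -77.0833°.
Cell spans 0.00833333° lon × 0.00416667° lat.
west 171.48333° E, east 171.49167° E.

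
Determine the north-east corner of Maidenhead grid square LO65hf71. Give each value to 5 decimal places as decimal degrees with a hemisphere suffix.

55.21667° N, 52.65000° E

Field L=11, O=14: +11·20° lon, +14·10° lat → SW at lon 40°, lat 50°.
Square 6, 5: +6·2° lon, +5·1° lat → SW at lon 52°, lat 55°.
Subsquare h=7, f=5: +7·0.0833333° lon, +5·0.0416667° lat → SW at lon 52.5833°, lat 55.2083°.
Extended square 7, 1: +7·0.00833333° lon, +1·0.00416667° lat → SW at lon 52.6417°, lat 55.2125°.
Cell spans 0.00833333° lon × 0.00416667° lat. NE corner is SW corner plus one full cell.
latitude 55.21667° N, longitude 52.65000° E.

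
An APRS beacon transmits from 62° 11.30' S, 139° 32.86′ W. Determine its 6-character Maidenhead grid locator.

Add 180° to longitude and 90° to latitude: 40.4523, 27.8117.
Field: 40.4523/20 → 2 → C, 27.8117/10 → 2 → C; chars CC.
Square: 0.4523/2 → 0, 7.8117/1 → 7; chars 07.
Subsquare: 0.4523/0.0833333 → 5 → f, 0.8117/0.0416667 → 19 → t; chars ft.

CC07ft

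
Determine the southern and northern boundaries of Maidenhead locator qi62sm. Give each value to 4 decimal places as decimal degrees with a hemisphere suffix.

Field Q=16, I=8: +16·20° lon, +8·10° lat → SW at lon 140°, lat -10°.
Square 6, 2: +6·2° lon, +2·1° lat → SW at lon 152°, lat -8°.
Subsquare s=18, m=12: +18·0.0833333° lon, +12·0.0416667° lat → SW at lon 153.5°, lat -7.5°.
Cell spans 0.0833333° lon × 0.0416667° lat.
south 7.5000° S, north 7.4583° S.

7.5000° S, 7.4583° S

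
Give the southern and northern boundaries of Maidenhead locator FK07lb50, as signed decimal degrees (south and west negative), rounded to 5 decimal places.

17.04167, 17.04583

Field F=5, K=10: +5·20° lon, +10·10° lat → SW at lon -80°, lat 10°.
Square 0, 7: +0·2° lon, +7·1° lat → SW at lon -80°, lat 17°.
Subsquare l=11, b=1: +11·0.0833333° lon, +1·0.0416667° lat → SW at lon -79.0833°, lat 17.0417°.
Extended square 5, 0: +5·0.00833333° lon, +0·0.00416667° lat → SW at lon -79.0417°, lat 17.0417°.
Cell spans 0.00833333° lon × 0.00416667° lat.
south 17.04167, north 17.04583.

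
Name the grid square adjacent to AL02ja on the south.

AL01jx

Latitude subsquare a = 0; −1 → -1, wraps to 23 = x, carry into square.
Latitude square 2; −1 → 1.
The longitude characters are unchanged.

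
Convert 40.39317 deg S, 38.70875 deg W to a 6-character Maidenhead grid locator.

HE09po

Add 180° to longitude and 90° to latitude: 141.2912, 49.6068.
Field: 141.2912/20 → 7 → H, 49.6068/10 → 4 → E; chars HE.
Square: 1.2912/2 → 0, 9.6068/1 → 9; chars 09.
Subsquare: 1.2912/0.0833333 → 15 → p, 0.6068/0.0416667 → 14 → o; chars po.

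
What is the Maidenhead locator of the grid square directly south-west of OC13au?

OC03xt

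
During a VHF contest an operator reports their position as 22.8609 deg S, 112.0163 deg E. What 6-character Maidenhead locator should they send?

Add 180° to longitude and 90° to latitude: 292.0163, 67.1391.
Field (20°×10°, letters A–R): 292.0163/20 → 14 → O, 67.1391/10 → 6 → G; chars OG.
Square (2°×1°, digits 0–9): 12.0163/2 → 6, 7.1391/1 → 7; chars 67.
Subsquare (5′×2.5′, letters a–x): 0.0163/0.0833333 → 0 → a, 0.1391/0.0416667 → 3 → d; chars ad.

OG67ad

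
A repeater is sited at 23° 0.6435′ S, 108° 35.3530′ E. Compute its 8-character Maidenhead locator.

OG46hx07

Shift to the Maidenhead origin (180°W, 90°S): lon 288.58922, lat 66.98927.
Field: lon ⌊288.58922/20⌋ = 14 → O; lat ⌊66.98927/10⌋ = 6 → G.
Square: lon ⌊8.58922/2⌋ = 4; lat ⌊6.98927/1⌋ = 6.
Subsquare: lon ⌊0.58922/0.0833333⌋ = 7 → h; lat ⌊0.98927/0.0416667⌋ = 23 → x.
Extended square: lon ⌊0.00588/0.00833333⌋ = 0; lat ⌊0.03094/0.00416667⌋ = 7.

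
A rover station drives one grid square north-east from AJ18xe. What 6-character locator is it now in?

Longitude subsquare x = 23; +1 → 24, wraps to 0 = a, carry into square.
Longitude square 1; +1 → 2.
Latitude subsquare e = 4; +1 → 5 = f.

AJ28af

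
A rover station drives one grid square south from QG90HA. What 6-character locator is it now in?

QF99hx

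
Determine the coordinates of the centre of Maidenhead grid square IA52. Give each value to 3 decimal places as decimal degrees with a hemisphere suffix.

Field I=8, A=0: +8·20° lon, +0·10° lat → SW at lon -20°, lat -90°.
Square 5, 2: +5·2° lon, +2·1° lat → SW at lon -10°, lat -88°.
Cell spans 2° lon × 1° lat. Centre is SW corner plus half of each.
latitude 87.500° S, longitude 9.000° W.

87.500° S, 9.000° W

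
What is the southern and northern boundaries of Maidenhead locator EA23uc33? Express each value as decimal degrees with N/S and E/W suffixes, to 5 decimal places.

Field E=4, A=0: +4·20° lon, +0·10° lat → SW at lon -100°, lat -90°.
Square 2, 3: +2·2° lon, +3·1° lat → SW at lon -96°, lat -87°.
Subsquare u=20, c=2: +20·0.0833333° lon, +2·0.0416667° lat → SW at lon -94.3333°, lat -86.9167°.
Extended square 3, 3: +3·0.00833333° lon, +3·0.00416667° lat → SW at lon -94.3083°, lat -86.9042°.
Cell spans 0.00833333° lon × 0.00416667° lat.
south 86.90417° S, north 86.90000° S.

86.90417° S, 86.90000° S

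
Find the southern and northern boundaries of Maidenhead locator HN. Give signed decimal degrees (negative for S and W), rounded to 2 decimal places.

Field H=7, N=13: +7·20° lon, +13·10° lat → SW at lon -40°, lat 40°.
Cell spans 20° lon × 10° lat.
south 40.00, north 50.00.

40.00, 50.00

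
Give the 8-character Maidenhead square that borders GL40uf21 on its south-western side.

GL40uf10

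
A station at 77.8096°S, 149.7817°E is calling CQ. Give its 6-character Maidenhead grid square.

Offset from 180°W / 90°S: lon 329.7817°, lat 12.1904°.
Field: lon ⌊329.7817/20⌋ = 16 → Q; lat ⌊12.1904/10⌋ = 1 → B.
Square: lon ⌊9.7817/2⌋ = 4; lat ⌊2.1904/1⌋ = 2.
Subsquare: lon ⌊1.7817/0.0833333⌋ = 21 → v; lat ⌊0.1904/0.0416667⌋ = 4 → e.

QB42ve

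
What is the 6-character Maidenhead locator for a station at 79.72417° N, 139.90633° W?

CQ09br

Offset from 180°W / 90°S: lon 40.0937°, lat 169.7242°.
Field (20°×10°, letters A–R): lon ⌊40.0937/20⌋ = 2 → C; lat ⌊169.7242/10⌋ = 16 → Q.
Square (2°×1°, digits 0–9): lon ⌊0.0937/2⌋ = 0; lat ⌊9.7242/1⌋ = 9.
Subsquare (5′×2.5′, letters a–x): lon ⌊0.0937/0.0833333⌋ = 1 → b; lat ⌊0.7242/0.0416667⌋ = 17 → r.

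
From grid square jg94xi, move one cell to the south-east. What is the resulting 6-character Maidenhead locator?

Longitude subsquare x = 23; +1 → 24, wraps to 0 = a, carry into square.
Longitude square 9; +1 → 10, wraps to 0, carry into field.
Longitude field J = 9; +1 → 10 = K.
Latitude subsquare i = 8; −1 → 7 = h.

KG04ah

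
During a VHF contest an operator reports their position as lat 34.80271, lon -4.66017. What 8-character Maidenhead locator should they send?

IM74qt02

Offset from 180°W / 90°S: lon 175.33983°, lat 124.80271°.
Field: 175.33983/20 → 8 → I, 124.80271/10 → 12 → M; chars IM.
Square: 15.33983/2 → 7, 4.80271/1 → 4; chars 74.
Subsquare: 1.33983/0.0833333 → 16 → q, 0.80271/0.0416667 → 19 → t; chars qt.
Extended square: 0.00650/0.00833333 → 0, 0.01104/0.00416667 → 2; chars 02.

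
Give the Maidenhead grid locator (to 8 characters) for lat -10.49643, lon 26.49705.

KH39fm90

Offset from 180°W / 90°S: lon 206.49705°, lat 79.50357°.
Field: lon ⌊206.49705/20⌋ = 10 → K; lat ⌊79.50357/10⌋ = 7 → H.
Square: lon ⌊6.49705/2⌋ = 3; lat ⌊9.50357/1⌋ = 9.
Subsquare: lon ⌊0.49705/0.0833333⌋ = 5 → f; lat ⌊0.50357/0.0416667⌋ = 12 → m.
Extended square: lon ⌊0.08038/0.00833333⌋ = 9; lat ⌊0.00357/0.00416667⌋ = 0.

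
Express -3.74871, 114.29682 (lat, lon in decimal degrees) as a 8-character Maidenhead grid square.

OI76dg50

Add 180° to longitude and 90° to latitude: 294.29682, 86.25129.
Field: 294.29682/20 → 14 → O, 86.25129/10 → 8 → I; chars OI.
Square: 14.29682/2 → 7, 6.25129/1 → 6; chars 76.
Subsquare: 0.29682/0.0833333 → 3 → d, 0.25129/0.0416667 → 6 → g; chars dg.
Extended square: 0.04682/0.00833333 → 5, 0.00129/0.00416667 → 0; chars 50.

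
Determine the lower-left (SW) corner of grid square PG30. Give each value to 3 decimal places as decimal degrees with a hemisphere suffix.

Field P=15, G=6: +15·20° lon, +6·10° lat → SW at lon 120°, lat -30°.
Square 3, 0: +3·2° lon, +0·1° lat → SW at lon 126°, lat -30°.
latitude 30.000° S, longitude 126.000° E.

30.000° S, 126.000° E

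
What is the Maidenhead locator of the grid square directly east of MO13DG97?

Longitude extended square 9; +1 → 10, wraps to 0, carry into subsquare.
Longitude subsquare d = 3; +1 → 4 = e.
The latitude characters are unchanged.

MO13eg07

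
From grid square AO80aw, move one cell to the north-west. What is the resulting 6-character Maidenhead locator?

Longitude subsquare a = 0; −1 → -1, wraps to 23 = x, carry into square.
Longitude square 8; −1 → 7.
Latitude subsquare w = 22; +1 → 23 = x.

AO70xx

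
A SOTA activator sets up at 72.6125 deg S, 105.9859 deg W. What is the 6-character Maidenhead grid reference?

Offset from 180°W / 90°S: lon 74.0141°, lat 17.3875°.
Field: lon ⌊74.0141/20⌋ = 3 → D; lat ⌊17.3875/10⌋ = 1 → B.
Square: lon ⌊14.0141/2⌋ = 7; lat ⌊7.3875/1⌋ = 7.
Subsquare: lon ⌊0.0141/0.0833333⌋ = 0 → a; lat ⌊0.3875/0.0416667⌋ = 9 → j.

DB77aj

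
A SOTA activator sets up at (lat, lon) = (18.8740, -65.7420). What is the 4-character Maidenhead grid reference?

Offset from 180°W / 90°S: lon 114.26°, lat 108.87°.
Field: 114.26/20 → 5 → F, 108.87/10 → 10 → K; chars FK.
Square: 14.26/2 → 7, 8.87/1 → 8; chars 78.

FK78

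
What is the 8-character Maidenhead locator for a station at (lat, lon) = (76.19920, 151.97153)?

QQ56xe67

Add 180° to longitude and 90° to latitude: 331.97153, 166.19920.
Field: 331.97153/20 → 16 → Q, 166.19920/10 → 16 → Q; chars QQ.
Square: 11.97153/2 → 5, 6.19920/1 → 6; chars 56.
Subsquare: 1.97153/0.0833333 → 23 → x, 0.19920/0.0416667 → 4 → e; chars xe.
Extended square: 0.05486/0.00833333 → 6, 0.03253/0.00416667 → 7; chars 67.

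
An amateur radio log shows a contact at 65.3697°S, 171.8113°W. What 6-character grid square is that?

AC44cp

Shift to the Maidenhead origin (180°W, 90°S): lon 8.1887, lat 24.6303.
Field: lon ⌊8.1887/20⌋ = 0 → A; lat ⌊24.6303/10⌋ = 2 → C.
Square: lon ⌊8.1887/2⌋ = 4; lat ⌊4.6303/1⌋ = 4.
Subsquare: lon ⌊0.1887/0.0833333⌋ = 2 → c; lat ⌊0.6303/0.0416667⌋ = 15 → p.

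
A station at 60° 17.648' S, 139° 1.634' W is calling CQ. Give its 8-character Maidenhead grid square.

Shift to the Maidenhead origin (180°W, 90°S): lon 40.97277, lat 29.70587.
Field: lon ⌊40.97277/20⌋ = 2 → C; lat ⌊29.70587/10⌋ = 2 → C.
Square: lon ⌊0.97277/2⌋ = 0; lat ⌊9.70587/1⌋ = 9.
Subsquare: lon ⌊0.97277/0.0833333⌋ = 11 → l; lat ⌊0.70587/0.0416667⌋ = 16 → q.
Extended square: lon ⌊0.05610/0.00833333⌋ = 6; lat ⌊0.03920/0.00416667⌋ = 9.

CC09lq69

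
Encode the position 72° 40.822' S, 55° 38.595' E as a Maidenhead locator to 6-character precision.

Add 180° to longitude and 90° to latitude: 235.6432, 17.3196.
Field: 235.6432/20 → 11 → L, 17.3196/10 → 1 → B; chars LB.
Square: 15.6432/2 → 7, 7.3196/1 → 7; chars 77.
Subsquare: 1.6432/0.0833333 → 19 → t, 0.3196/0.0416667 → 7 → h; chars th.

LB77th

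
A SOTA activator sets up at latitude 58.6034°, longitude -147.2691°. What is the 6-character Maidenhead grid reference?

BO68io

Shift to the Maidenhead origin (180°W, 90°S): lon 32.7309, lat 148.6034.
Field: lon ⌊32.7309/20⌋ = 1 → B; lat ⌊148.6034/10⌋ = 14 → O.
Square: lon ⌊12.7309/2⌋ = 6; lat ⌊8.6034/1⌋ = 8.
Subsquare: lon ⌊0.7309/0.0833333⌋ = 8 → i; lat ⌊0.6034/0.0416667⌋ = 14 → o.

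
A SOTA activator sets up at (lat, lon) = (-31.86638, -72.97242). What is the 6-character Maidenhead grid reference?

Offset from 180°W / 90°S: lon 107.0276°, lat 58.1336°.
Field: 107.0276/20 → 5 → F, 58.1336/10 → 5 → F; chars FF.
Square: 7.0276/2 → 3, 8.1336/1 → 8; chars 38.
Subsquare: 1.0276/0.0833333 → 12 → m, 0.1336/0.0416667 → 3 → d; chars md.

FF38md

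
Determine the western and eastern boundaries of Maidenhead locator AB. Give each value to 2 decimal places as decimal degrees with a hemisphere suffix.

180.00° W, 160.00° W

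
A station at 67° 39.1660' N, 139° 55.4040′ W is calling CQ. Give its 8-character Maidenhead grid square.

Shift to the Maidenhead origin (180°W, 90°S): lon 40.07660, lat 157.65277.
Field: 40.07660/20 → 2 → C, 157.65277/10 → 15 → P; chars CP.
Square: 0.07660/2 → 0, 7.65277/1 → 7; chars 07.
Subsquare: 0.07660/0.0833333 → 0 → a, 0.65277/0.0416667 → 15 → p; chars ap.
Extended square: 0.07660/0.00833333 → 9, 0.02777/0.00416667 → 6; chars 96.

CP07ap96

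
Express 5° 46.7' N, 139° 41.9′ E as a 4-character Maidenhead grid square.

PJ95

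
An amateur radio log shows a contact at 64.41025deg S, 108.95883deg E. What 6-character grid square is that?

Shift to the Maidenhead origin (180°W, 90°S): lon 288.9588, lat 25.5897.
Field (20°×10°, letters A–R): lon ⌊288.9588/20⌋ = 14 → O; lat ⌊25.5897/10⌋ = 2 → C.
Square (2°×1°, digits 0–9): lon ⌊8.9588/2⌋ = 4; lat ⌊5.5897/1⌋ = 5.
Subsquare (5′×2.5′, letters a–x): lon ⌊0.9588/0.0833333⌋ = 11 → l; lat ⌊0.5897/0.0416667⌋ = 14 → o.

OC45lo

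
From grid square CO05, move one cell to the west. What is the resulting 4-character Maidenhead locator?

BO95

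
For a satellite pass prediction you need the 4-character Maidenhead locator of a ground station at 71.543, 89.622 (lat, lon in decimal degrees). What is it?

NQ41

Shift to the Maidenhead origin (180°W, 90°S): lon 269.62, lat 161.54.
Field: lon ⌊269.62/20⌋ = 13 → N; lat ⌊161.54/10⌋ = 16 → Q.
Square: lon ⌊9.62/2⌋ = 4; lat ⌊1.54/1⌋ = 1.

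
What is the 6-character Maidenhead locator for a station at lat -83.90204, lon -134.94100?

CA26mc

Shift to the Maidenhead origin (180°W, 90°S): lon 45.0590, lat 6.0980.
Field (20°×10°, letters A–R): 45.0590/20 → 2 → C, 6.0980/10 → 0 → A; chars CA.
Square (2°×1°, digits 0–9): 5.0590/2 → 2, 6.0980/1 → 6; chars 26.
Subsquare (5′×2.5′, letters a–x): 1.0590/0.0833333 → 12 → m, 0.0980/0.0416667 → 2 → c; chars mc.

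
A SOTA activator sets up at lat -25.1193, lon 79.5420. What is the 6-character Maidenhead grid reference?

MG94sv

Shift to the Maidenhead origin (180°W, 90°S): lon 259.5420, lat 64.8807.
Field (20°×10°, letters A–R): lon ⌊259.5420/20⌋ = 12 → M; lat ⌊64.8807/10⌋ = 6 → G.
Square (2°×1°, digits 0–9): lon ⌊19.5420/2⌋ = 9; lat ⌊4.8807/1⌋ = 4.
Subsquare (5′×2.5′, letters a–x): lon ⌊1.5420/0.0833333⌋ = 18 → s; lat ⌊0.8807/0.0416667⌋ = 21 → v.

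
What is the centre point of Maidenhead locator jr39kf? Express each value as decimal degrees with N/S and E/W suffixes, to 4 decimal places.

89.2292° N, 6.8750° E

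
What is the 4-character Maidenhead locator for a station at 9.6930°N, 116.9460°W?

DJ19

Add 180° to longitude and 90° to latitude: 63.05, 99.69.
Field: 63.05/20 → 3 → D, 99.69/10 → 9 → J; chars DJ.
Square: 3.05/2 → 1, 9.69/1 → 9; chars 19.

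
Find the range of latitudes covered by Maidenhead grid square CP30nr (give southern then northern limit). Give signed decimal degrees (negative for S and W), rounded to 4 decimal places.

Field C=2, P=15: +2·20° lon, +15·10° lat → SW at lon -140°, lat 60°.
Square 3, 0: +3·2° lon, +0·1° lat → SW at lon -134°, lat 60°.
Subsquare n=13, r=17: +13·0.0833333° lon, +17·0.0416667° lat → SW at lon -132.917°, lat 60.7083°.
Cell spans 0.0833333° lon × 0.0416667° lat.
south 60.7083, north 60.7500.

60.7083, 60.7500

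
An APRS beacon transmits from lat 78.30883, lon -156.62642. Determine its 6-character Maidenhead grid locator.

Add 180° to longitude and 90° to latitude: 23.3736, 168.3088.
Field: lon ⌊23.3736/20⌋ = 1 → B; lat ⌊168.3088/10⌋ = 16 → Q.
Square: lon ⌊3.3736/2⌋ = 1; lat ⌊8.3088/1⌋ = 8.
Subsquare: lon ⌊1.3736/0.0833333⌋ = 16 → q; lat ⌊0.3088/0.0416667⌋ = 7 → h.

BQ18qh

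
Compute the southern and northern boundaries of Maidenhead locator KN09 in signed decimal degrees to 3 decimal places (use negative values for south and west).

Field K=10, N=13: +10·20° lon, +13·10° lat → SW at lon 20°, lat 40°.
Square 0, 9: +0·2° lon, +9·1° lat → SW at lon 20°, lat 49°.
Cell spans 2° lon × 1° lat.
south 49.000, north 50.000.

49.000, 50.000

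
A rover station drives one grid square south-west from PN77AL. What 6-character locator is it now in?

PN67xk

Longitude subsquare a = 0; −1 → -1, wraps to 23 = x, carry into square.
Longitude square 7; −1 → 6.
Latitude subsquare l = 11; −1 → 10 = k.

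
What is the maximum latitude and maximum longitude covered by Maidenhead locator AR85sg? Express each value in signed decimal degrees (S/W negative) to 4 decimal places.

Field A=0, R=17: +0·20° lon, +17·10° lat → SW at lon -180°, lat 80°.
Square 8, 5: +8·2° lon, +5·1° lat → SW at lon -164°, lat 85°.
Subsquare s=18, g=6: +18·0.0833333° lon, +6·0.0416667° lat → SW at lon -162.5°, lat 85.25°.
Cell spans 0.0833333° lon × 0.0416667° lat. NE corner is SW corner plus one full cell.
latitude 85.2917, longitude -162.4167.

85.2917, -162.4167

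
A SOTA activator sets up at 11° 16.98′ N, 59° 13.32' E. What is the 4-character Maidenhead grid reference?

LK91

Shift to the Maidenhead origin (180°W, 90°S): lon 239.22, lat 101.28.
Field: lon ⌊239.22/20⌋ = 11 → L; lat ⌊101.28/10⌋ = 10 → K.
Square: lon ⌊19.22/2⌋ = 9; lat ⌊1.28/1⌋ = 1.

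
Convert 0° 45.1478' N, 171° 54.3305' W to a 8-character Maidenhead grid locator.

Offset from 180°W / 90°S: lon 8.09449°, lat 90.75246°.
Field: lon ⌊8.09449/20⌋ = 0 → A; lat ⌊90.75246/10⌋ = 9 → J.
Square: lon ⌊8.09449/2⌋ = 4; lat ⌊0.75246/1⌋ = 0.
Subsquare: lon ⌊0.09449/0.0833333⌋ = 1 → b; lat ⌊0.75246/0.0416667⌋ = 18 → s.
Extended square: lon ⌊0.01116/0.00833333⌋ = 1; lat ⌊0.00246/0.00416667⌋ = 0.

AJ40bs10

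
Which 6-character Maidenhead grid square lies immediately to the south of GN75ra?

Latitude subsquare a = 0; −1 → -1, wraps to 23 = x, carry into square.
Latitude square 5; −1 → 4.
The longitude characters are unchanged.

GN74rx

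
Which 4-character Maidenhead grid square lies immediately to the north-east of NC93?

Longitude square 9; +1 → 10, wraps to 0, carry into field.
Longitude field N = 13; +1 → 14 = O.
Latitude square 3; +1 → 4.

OC04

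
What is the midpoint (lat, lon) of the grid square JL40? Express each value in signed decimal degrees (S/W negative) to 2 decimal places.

20.50, 9.00

Field J=9, L=11: +9·20° lon, +11·10° lat → SW at lon 0°, lat 20°.
Square 4, 0: +4·2° lon, +0·1° lat → SW at lon 8°, lat 20°.
Cell spans 2° lon × 1° lat. Centre is SW corner plus half of each.
latitude 20.50, longitude 9.00.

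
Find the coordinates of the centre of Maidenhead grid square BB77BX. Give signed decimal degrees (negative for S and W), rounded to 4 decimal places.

Field B=1, B=1: +1·20° lon, +1·10° lat → SW at lon -160°, lat -80°.
Square 7, 7: +7·2° lon, +7·1° lat → SW at lon -146°, lat -73°.
Subsquare b=1, x=23: +1·0.0833333° lon, +23·0.0416667° lat → SW at lon -145.917°, lat -72.0417°.
Cell spans 0.0833333° lon × 0.0416667° lat. Centre is SW corner plus half of each.
latitude -72.0208, longitude -145.8750.

-72.0208, -145.8750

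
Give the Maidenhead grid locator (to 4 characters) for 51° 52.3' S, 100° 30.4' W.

DD98

Add 180° to longitude and 90° to latitude: 79.49, 38.13.
Field: lon ⌊79.49/20⌋ = 3 → D; lat ⌊38.13/10⌋ = 3 → D.
Square: lon ⌊19.49/2⌋ = 9; lat ⌊8.13/1⌋ = 8.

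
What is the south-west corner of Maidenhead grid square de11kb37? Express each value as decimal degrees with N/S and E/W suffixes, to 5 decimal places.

Field D=3, E=4: +3·20° lon, +4·10° lat → SW at lon -120°, lat -50°.
Square 1, 1: +1·2° lon, +1·1° lat → SW at lon -118°, lat -49°.
Subsquare k=10, b=1: +10·0.0833333° lon, +1·0.0416667° lat → SW at lon -117.167°, lat -48.9583°.
Extended square 3, 7: +3·0.00833333° lon, +7·0.00416667° lat → SW at lon -117.142°, lat -48.9292°.
latitude 48.92917° S, longitude 117.14167° W.

48.92917° S, 117.14167° W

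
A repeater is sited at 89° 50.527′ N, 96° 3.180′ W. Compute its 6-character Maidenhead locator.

Offset from 180°W / 90°S: lon 83.9470°, lat 179.8421°.
Field: 83.9470/20 → 4 → E, 179.8421/10 → 17 → R; chars ER.
Square: 3.9470/2 → 1, 9.8421/1 → 9; chars 19.
Subsquare: 1.9470/0.0833333 → 23 → x, 0.8421/0.0416667 → 20 → u; chars xu.

ER19xu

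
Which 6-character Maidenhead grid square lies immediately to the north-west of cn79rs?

CN79qt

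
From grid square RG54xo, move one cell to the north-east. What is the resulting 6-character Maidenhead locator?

RG64ap

Longitude subsquare x = 23; +1 → 24, wraps to 0 = a, carry into square.
Longitude square 5; +1 → 6.
Latitude subsquare o = 14; +1 → 15 = p.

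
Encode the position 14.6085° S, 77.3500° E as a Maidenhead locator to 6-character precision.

Offset from 180°W / 90°S: lon 257.3500°, lat 75.3915°.
Field: lon ⌊257.3500/20⌋ = 12 → M; lat ⌊75.3915/10⌋ = 7 → H.
Square: lon ⌊17.3500/2⌋ = 8; lat ⌊5.3915/1⌋ = 5.
Subsquare: lon ⌊1.3500/0.0833333⌋ = 16 → q; lat ⌊0.3915/0.0416667⌋ = 9 → j.

MH85qj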